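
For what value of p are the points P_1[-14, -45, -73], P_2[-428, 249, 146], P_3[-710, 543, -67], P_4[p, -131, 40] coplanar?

Normal to plane P_1P_2P_3: n = (-127008, -149940, -38808); plane equation n·P = 11358396.
Requiring n·P_4 = 11358396: (-127008)p + (18089820) = 11358396.
So p = 53.

53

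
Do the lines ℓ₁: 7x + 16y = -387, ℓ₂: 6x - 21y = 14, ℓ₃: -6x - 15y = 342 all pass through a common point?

No

Lines aᵢx + bᵢy = cᵢ with pairwise distinct directions are concurrent exactly when det[aᵢ bᵢ cᵢ] = 0.
Here the determinant is 612.
Nonzero, so no common point exists.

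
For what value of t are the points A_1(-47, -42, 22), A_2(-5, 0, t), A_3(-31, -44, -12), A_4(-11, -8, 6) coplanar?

Coplanarity ⇔ det[A_1A_2; A_1A_3; A_1A_4] = 0.
Expanding, this is linear in t: (616)t + (-4312) = 0.
So t = 7.

7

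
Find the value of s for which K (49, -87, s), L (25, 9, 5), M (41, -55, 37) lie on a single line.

Direction LM = (16, -64, 32). From the x-coordinate of K, the parameter along the line is τ = (49 − 25)/16 = 3/2.
Then s = 5 + 3/2·(32) = 53.

53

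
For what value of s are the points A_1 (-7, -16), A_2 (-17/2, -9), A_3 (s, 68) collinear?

The three points are collinear iff det[A_1A_2; A_1A_3] = 0.
This determinant is linear in s: (-7)s + (-175) = 0, so s = -25.

-25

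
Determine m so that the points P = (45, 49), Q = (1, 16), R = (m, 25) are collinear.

13

The three points are collinear iff det[PQ; PR] = 0.
This determinant is linear in m: (33)m + (-429) = 0, so m = 13.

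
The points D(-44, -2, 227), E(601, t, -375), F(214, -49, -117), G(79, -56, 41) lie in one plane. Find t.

Coplanarity ⇔ det[DE; DF; DG] = 0.
Expanding, this is linear in t: (5676)t + (-1424676) = 0.
So t = 251.

251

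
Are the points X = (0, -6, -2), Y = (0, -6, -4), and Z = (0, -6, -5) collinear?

Yes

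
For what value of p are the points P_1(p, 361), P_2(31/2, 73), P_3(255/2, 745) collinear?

127/2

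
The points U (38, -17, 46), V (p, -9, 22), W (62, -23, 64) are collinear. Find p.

6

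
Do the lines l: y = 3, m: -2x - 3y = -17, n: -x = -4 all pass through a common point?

Intersecting l and m: solving the 2×2 system gives (x, y) = (4, 3).
Substitute into n: (-1)(4) + (0)(3) = -4.
This equals -4, so (4, 3) lies on all three lines and they are concurrent.

Yes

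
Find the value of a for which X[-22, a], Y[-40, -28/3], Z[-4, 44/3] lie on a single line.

8/3

Collinearity: (X − Y) must be parallel to (Z − Y) = (36, 24).
Cross-multiplying the components: (a − (-28/3))·(36) = (18)·(24).
Solving gives a = 8/3.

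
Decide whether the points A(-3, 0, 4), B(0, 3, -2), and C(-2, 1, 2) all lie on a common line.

AB = (3, 3, -6), AC = (1, 1, -2).
Each component of AC is 1/3 times the corresponding component of AB, so AC = 1/3·AB and the points are collinear.

Yes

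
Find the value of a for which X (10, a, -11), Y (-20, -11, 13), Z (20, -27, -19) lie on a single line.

Collinearity requires XY × XZ = 0; each component is linear in a.
The x-component gives (32)a + (736) = 0, so a = -23.
The remaining components then also vanish.

-23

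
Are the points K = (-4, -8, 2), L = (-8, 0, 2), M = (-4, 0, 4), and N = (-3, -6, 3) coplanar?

Yes

A normal to the plane through K, L, M is n = KL × KM = (16, 8, -32).
The plane has equation n·P = -192. For N: n·N = -192.
Equal, so N lies in the plane and all four are coplanar.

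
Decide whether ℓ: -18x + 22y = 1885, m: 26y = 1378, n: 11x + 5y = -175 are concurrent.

No

Lines aᵢx + bᵢy = cᵢ with pairwise distinct directions are concurrent exactly when det[aᵢ bᵢ cᵢ] = 0.
Here the determinant is 286.
Nonzero, so no common point exists.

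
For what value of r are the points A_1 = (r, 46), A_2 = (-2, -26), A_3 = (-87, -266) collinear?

The three points are collinear iff det[A_1A_2; A_1A_3] = 0.
This determinant is linear in r: (240)r + (-5640) = 0, so r = 47/2.

47/2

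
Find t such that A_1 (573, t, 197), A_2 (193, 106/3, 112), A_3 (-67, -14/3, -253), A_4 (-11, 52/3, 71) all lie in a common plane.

208/3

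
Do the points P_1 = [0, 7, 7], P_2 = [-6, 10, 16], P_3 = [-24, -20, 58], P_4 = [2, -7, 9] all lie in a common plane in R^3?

The four points are coplanar iff the 3×3 determinant with rows P_1P_2, P_1P_3, P_1P_4 is zero.
Rows: (-6, 3, 9), (-24, -27, 51), (2, -14, 2).
Expanding along the first row: (-6)(660) − (3)(-150) + (9)(390) = 0.
Zero determinant ⇒ coplanar.

Yes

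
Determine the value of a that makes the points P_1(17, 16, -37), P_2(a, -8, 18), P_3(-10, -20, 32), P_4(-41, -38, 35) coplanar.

4

Normal to plane P_1P_3P_4: n = (1134, -2058, -630); plane equation n·P = 9660.
Requiring n·P_2 = 9660: (1134)a + (5124) = 9660.
So a = 4.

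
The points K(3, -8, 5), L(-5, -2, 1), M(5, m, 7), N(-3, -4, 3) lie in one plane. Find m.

-10

Normal to plane KLN: n = (4, 8, 4); plane equation n·P = -32.
Requiring n·M = -32: (8)m + (48) = -32.
So m = -10.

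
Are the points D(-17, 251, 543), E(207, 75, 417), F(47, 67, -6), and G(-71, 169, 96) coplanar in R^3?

The four points are coplanar iff the 3×3 determinant with rows DE, DF, DG is zero.
Rows: (224, -176, -126), (64, -184, -549), (-54, -82, -447).
Expanding along the first row: (224)(37230) − (-176)(-58254) + (-126)(-15184) = 0.
Zero determinant ⇒ coplanar.

Yes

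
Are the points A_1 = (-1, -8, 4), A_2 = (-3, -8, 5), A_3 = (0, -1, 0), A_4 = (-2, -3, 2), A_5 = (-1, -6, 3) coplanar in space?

Yes

The plane through A_1, A_2, A_3 has normal n = A_1A_2 × A_1A_3 = (-7, -7, -14) and equation n·P = 7.
Checking the remaining points: n·A_4 = 7, n·A_5 = 7.
All equal 7, so all 5 points lie in one plane.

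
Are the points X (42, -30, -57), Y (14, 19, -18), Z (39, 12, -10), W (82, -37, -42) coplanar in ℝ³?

No

The four points are coplanar iff the 3×3 determinant with rows XY, XZ, XW is zero.
Rows: (-28, 49, 39), (-3, 42, 47), (40, -7, 15).
Expanding along the first row: (-28)(959) − (49)(-1925) + (39)(-1659) = 2772.
Nonzero ⇒ not coplanar.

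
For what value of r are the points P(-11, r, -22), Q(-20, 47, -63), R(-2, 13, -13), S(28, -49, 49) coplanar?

Coplanarity ⇔ det[PQ; PR; PS] = 0.
Expanding, this is linear in r: (-384)r + (13056) = 0.
So r = 34.

34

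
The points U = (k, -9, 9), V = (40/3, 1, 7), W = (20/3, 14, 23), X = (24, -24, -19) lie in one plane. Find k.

Coplanarity ⇔ det[UV; UW; UX] = 0.
Expanding, this is linear in k: (-62)k + (744) = 0.
So k = 12.

12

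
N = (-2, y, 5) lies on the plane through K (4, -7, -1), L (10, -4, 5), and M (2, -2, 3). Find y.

2

A normal to the plane is n = KL × KM = (-18, -36, 36).
N lies in the plane iff n · KN = 0.
This gives (-36)y + (72) = 0, so y = 2.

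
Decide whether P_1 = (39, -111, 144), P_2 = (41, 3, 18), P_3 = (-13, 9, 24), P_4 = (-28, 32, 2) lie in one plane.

No

A normal to the plane through P_1, P_2, P_3 is n = P_1P_2 × P_1P_3 = (1440, 6792, 6168).
The plane has equation n·P = 190440. For P_4: n·P_4 = 189360.
189360 ≠ 190440, so P_4 is off the plane.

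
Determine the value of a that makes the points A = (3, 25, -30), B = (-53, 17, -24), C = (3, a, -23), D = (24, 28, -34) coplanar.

Normal to plane ABD: n = (14, -98, 0); plane equation n·P = -2408.
Requiring n·C = -2408: (-98)a + (42) = -2408.
So a = 25.

25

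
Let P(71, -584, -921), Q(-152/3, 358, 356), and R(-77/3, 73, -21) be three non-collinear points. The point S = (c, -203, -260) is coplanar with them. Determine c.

-482/3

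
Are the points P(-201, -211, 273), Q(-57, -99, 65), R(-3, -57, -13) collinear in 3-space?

PQ = (144, 112, -208), PR = (198, 154, -286).
PQ × PR = (0, 0, 0).
The cross product vanishes, so the three points are collinear.

Yes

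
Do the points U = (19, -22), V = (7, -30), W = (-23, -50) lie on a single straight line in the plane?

Yes

UV = (-12, -8), UW = (-42, -28).
Twice the signed area of △UVW is (-12)(-28) − (-8)(-42) = 0.
The triangle is degenerate (zero area), so the points are collinear.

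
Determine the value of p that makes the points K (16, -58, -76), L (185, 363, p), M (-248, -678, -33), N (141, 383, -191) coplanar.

-119

Normal to plane KMN: n = (52337, -24985, -38924); plane equation n·P = 5244746.
Requiring n·L = 5244746: (-38924)p + (612790) = 5244746.
So p = -119.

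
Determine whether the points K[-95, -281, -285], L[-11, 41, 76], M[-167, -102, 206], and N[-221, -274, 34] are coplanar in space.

No

A normal to the plane through K, L, M is n = KL × KM = (93483, -67236, 38220).
The plane has equation n·P = -880269. For N: n·N = -937599.
-937599 ≠ -880269, so N is off the plane.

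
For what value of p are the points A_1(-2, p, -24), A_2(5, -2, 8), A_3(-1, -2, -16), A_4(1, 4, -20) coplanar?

Coplanarity ⇔ det[A_1A_2; A_1A_3; A_1A_4] = 0.
Expanding, this is linear in p: (72)p + (0) = 0.
So p = 0.

0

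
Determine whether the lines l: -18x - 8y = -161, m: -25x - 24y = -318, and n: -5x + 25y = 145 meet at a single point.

No

Lines aᵢx + bᵢy = cᵢ with pairwise distinct directions are concurrent exactly when det[aᵢ bᵢ cᵢ] = 0.
Here the determinant is -2235.
Nonzero, so no common point exists.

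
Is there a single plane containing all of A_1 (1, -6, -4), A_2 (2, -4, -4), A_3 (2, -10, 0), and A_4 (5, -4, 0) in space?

Yes

With A_1 as base: A_1A_2 = (1, 2, 0), A_1A_3 = (1, -4, 4), A_1A_4 = (4, 2, 4).
A_1A_3 × A_1A_4 = (-24, 12, 18).
A_1A_2 · (A_1A_3 × A_1A_4) = 0.
The scalar triple product vanishes, so the four points are coplanar.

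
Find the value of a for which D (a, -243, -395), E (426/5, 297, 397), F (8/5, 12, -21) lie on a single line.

-366/5

Collinearity requires DE × DF = 0; each component is linear in a.
The y-component gives (-418)a + (-152988/5) = 0, so a = -366/5.
The remaining components then also vanish.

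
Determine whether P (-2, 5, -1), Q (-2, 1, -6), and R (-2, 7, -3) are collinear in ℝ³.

No

PQ = (0, -4, -5), PR = (0, 2, -2).
Comparing components 2 and 3: (-4)(-2) − (-5)(2) = 18 ≠ 0, so PQ and PR are not parallel and the points are not collinear.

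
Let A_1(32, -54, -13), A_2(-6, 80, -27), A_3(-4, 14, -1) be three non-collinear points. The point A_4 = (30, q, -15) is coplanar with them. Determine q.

-44

The plane through A_1, A_2, A_3 has equation 2560x + 960y + 2240z = 960.
Substituting A_4: (960)q + (43200) = 960, so q = -44.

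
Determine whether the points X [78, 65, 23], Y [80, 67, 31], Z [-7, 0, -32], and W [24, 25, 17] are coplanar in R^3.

No

A normal to the plane through X, Y, Z is n = XY × XZ = (410, -570, 40).
The plane has equation n·P = -4150. For W: n·W = -3730.
-3730 ≠ -4150, so W is off the plane.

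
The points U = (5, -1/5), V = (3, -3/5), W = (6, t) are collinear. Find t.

0

The three points are collinear iff det[UV; UW] = 0.
This determinant is linear in t: (-2)t + (0) = 0, so t = 0.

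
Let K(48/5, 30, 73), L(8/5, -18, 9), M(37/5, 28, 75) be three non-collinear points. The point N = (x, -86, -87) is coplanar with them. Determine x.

-38/5

A normal to the plane is n = KL × KM = (-224, 784/5, -448/5).
N lies in the plane iff n · KN = 0.
This gives (-224)x + (-8512/5) = 0, so x = -38/5.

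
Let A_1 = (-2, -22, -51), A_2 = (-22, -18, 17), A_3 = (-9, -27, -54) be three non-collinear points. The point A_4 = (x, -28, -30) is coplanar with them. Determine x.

-20

A normal to the plane is n = A_1A_2 × A_1A_3 = (328, -536, 128).
A_4 lies in the plane iff n · A_1A_4 = 0.
This gives (328)x + (6560) = 0, so x = -20.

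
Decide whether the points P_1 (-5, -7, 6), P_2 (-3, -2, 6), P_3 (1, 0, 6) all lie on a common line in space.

P_1P_2 = (2, 5, 0), P_1P_3 = (6, 7, 0).
Comparing components 1 and 2: (2)(7) − (5)(6) = -16 ≠ 0, so P_1P_2 and P_1P_3 are not parallel and the points are not collinear.

No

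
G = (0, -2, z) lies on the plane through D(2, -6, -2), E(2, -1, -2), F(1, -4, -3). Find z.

Coplanarity requires DE · (DF × DG) = 0.
DE = (0, 5, 0), DF = (-1, 2, -1); the triple product is linear in z with coefficient 5 and constant term 20.
Setting it to zero: z = -4.

-4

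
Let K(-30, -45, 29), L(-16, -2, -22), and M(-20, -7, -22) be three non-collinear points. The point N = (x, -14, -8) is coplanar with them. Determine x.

A normal to the plane is n = KL × KM = (-255, 204, 102).
N lies in the plane iff n · KN = 0.
This gives (-255)x + (-5100) = 0, so x = -20.

-20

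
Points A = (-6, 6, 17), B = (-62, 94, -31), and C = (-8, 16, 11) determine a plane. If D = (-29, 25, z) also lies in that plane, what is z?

Coplanarity requires AB · (AC × AD) = 0.
AB = (-56, 88, -48), AC = (-2, 10, -6); the triple product is linear in z with coefficient -384 and constant term 3072.
Setting it to zero: z = 8.

8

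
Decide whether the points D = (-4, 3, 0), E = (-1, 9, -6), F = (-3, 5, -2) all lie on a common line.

DE = (3, 6, -6), DF = (1, 2, -2).
DE × DF = (0, 0, 0).
The cross product vanishes, so the three points are collinear.

Yes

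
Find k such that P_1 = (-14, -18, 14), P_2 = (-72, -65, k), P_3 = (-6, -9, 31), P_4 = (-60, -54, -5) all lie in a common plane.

-18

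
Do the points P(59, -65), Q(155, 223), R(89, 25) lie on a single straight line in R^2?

PQ = (96, 288), PR = (30, 90).
det[PQ; PR] = (96)(90) − (288)(30) = 0.
The determinant is zero, so the points are collinear.

Yes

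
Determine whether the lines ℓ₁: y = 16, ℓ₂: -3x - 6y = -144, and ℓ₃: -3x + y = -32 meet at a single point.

Yes

The three lines meet at one point iff the augmented coefficient matrix [aᵢ bᵢ cᵢ] has rank < 3, i.e. its determinant vanishes.
Here the determinant is 0.
It vanishes, so the lines are concurrent at (16, 16).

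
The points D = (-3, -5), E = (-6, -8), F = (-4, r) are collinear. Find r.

-6

Collinearity: (F − D) must be parallel to (E − D) = (-3, -3).
Cross-multiplying the components: (r − (-5))·(-3) = (-1)·(-3).
Solving gives r = -6.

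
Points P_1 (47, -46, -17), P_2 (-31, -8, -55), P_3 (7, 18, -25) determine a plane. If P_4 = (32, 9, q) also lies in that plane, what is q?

-12

A normal to the plane is n = P_1P_2 × P_1P_3 = (2128, 896, -3472).
P_4 lies in the plane iff n · P_1P_4 = 0.
This gives (-3472)q + (-41664) = 0, so q = -12.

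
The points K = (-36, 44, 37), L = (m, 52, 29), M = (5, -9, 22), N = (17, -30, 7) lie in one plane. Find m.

Normal to plane KMN: n = (480, 435, -225); plane equation n·P = -6465.
Requiring n·L = -6465: (480)m + (16095) = -6465.
So m = -47.

-47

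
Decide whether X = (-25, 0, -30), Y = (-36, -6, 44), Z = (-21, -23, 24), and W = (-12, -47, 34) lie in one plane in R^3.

With X as base: XY = (-11, -6, 74), XZ = (4, -23, 54), XW = (13, -47, 64).
XZ × XW = (1066, 446, 111).
XY · (XZ × XW) = -6188.
Since -6188 ≠ 0, the four points are not coplanar.

No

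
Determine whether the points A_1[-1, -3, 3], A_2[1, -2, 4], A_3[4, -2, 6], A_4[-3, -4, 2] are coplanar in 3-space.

Yes

The four points are coplanar iff the 3×3 determinant with rows A_1A_2, A_1A_3, A_1A_4 is zero.
Rows: (2, 1, 1), (5, 1, 3), (-2, -1, -1).
Expanding along the first row: (2)(2) − (1)(1) + (1)(-3) = 0.
Zero determinant ⇒ coplanar.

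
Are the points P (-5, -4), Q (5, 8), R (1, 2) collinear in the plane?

No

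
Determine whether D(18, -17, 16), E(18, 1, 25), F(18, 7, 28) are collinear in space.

DE = (0, 18, 9), DF = (0, 24, 12).
Each component of DF is 4/3 times the corresponding component of DE, so DF = 4/3·DE and the points are collinear.

Yes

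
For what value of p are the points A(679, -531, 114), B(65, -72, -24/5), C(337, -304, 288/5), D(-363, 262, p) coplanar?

-462/5

Normal to plane ABC: n = (1080, 6000, 17600); plane equation n·P = -446280.
Requiring n·D = -446280: (17600)p + (1179960) = -446280.
So p = -462/5.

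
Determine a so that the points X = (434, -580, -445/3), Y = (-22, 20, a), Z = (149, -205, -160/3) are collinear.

Direction XZ = (-285, 375, 95). From the x-coordinate of Y, the parameter along the line is τ = (-22 − 434)/(-285) = 8/5.
Then a = (-445/3) + 8/5·(95) = 11/3.

11/3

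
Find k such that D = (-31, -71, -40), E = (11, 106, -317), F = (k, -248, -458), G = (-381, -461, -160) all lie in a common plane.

-318

Coplanarity ⇔ det[DE; DF; DG] = 0.
Expanding, this is linear in k: (129270)k + (41107860) = 0.
So k = -318.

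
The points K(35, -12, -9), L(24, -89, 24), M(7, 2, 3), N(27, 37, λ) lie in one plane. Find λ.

-21

Normal to plane KLM: n = (-1386, -792, -2310); plane equation n·P = -18216.
Requiring n·N = -18216: (-2310)λ + (-66726) = -18216.
So λ = -21.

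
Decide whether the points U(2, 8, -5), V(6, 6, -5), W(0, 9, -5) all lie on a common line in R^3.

Yes

UV = (4, -2, 0), UW = (-2, 1, 0).
UV × UW = (0, 0, 0).
The cross product vanishes, so the three points are collinear.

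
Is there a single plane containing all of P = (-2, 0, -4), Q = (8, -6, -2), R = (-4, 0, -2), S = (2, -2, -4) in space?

The four points are coplanar iff the 3×3 determinant with rows PQ, PR, PS is zero.
Rows: (10, -6, 2), (-2, 0, 2), (4, -2, 0).
Expanding along the first row: (10)(4) − (-6)(-8) + (2)(4) = 0.
Zero determinant ⇒ coplanar.

Yes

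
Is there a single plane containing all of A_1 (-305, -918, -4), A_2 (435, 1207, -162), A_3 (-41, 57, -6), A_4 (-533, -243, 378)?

The four points are coplanar iff the 3×3 determinant with rows A_1A_2, A_1A_3, A_1A_4 is zero.
Rows: (740, 2125, -158), (264, 975, -2), (-228, 675, 382).
Expanding along the first row: (740)(373800) − (2125)(100392) + (-158)(400500) = 0.
Zero determinant ⇒ coplanar.

Yes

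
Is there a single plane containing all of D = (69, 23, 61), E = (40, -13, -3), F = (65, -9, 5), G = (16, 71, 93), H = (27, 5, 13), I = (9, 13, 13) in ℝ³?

No

The plane through D, E, F has normal n = DE × DF = (-32, -1368, 784) and equation n·P = 14152.
Checking the remaining points: n·G = -24728, n·H = 2488, n·I = -7880.
Since n·G = -24728 ≠ 14152, G is off the plane and the points are not all coplanar.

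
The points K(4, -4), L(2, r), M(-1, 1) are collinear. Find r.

-2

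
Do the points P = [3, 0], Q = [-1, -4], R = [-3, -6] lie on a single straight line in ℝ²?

PQ = (-4, -4), PR = (-6, -6).
Twice the signed area of △PQR is (-4)(-6) − (-4)(-6) = 0.
The triangle is degenerate (zero area), so the points are collinear.

Yes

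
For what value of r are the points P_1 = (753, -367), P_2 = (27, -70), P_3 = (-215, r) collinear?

29

The three points are collinear iff det[P_1P_2; P_1P_3] = 0.
This determinant is linear in r: (-726)r + (21054) = 0, so r = 29.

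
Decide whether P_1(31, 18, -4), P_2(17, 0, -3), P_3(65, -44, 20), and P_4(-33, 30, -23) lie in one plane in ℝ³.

The four points are coplanar iff the 3×3 determinant with rows P_1P_2, P_1P_3, P_1P_4 is zero.
Rows: (-14, -18, 1), (34, -62, 24), (-64, 12, -19).
Expanding along the first row: (-14)(890) − (-18)(890) + (1)(-3560) = 0.
Zero determinant ⇒ coplanar.

Yes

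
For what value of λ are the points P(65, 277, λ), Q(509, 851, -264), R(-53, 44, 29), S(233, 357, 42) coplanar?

-138

Coplanarity ⇔ det[PQ; PR; PS] = 0.
Expanding, this is linear in λ: (-54896)λ + (-7575648) = 0.
So λ = -138.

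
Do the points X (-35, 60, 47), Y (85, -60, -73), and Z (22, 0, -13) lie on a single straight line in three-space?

No

XY = (120, -120, -120), XZ = (57, -60, -60).
Comparing components 3 and 1: (-120)(57) − (120)(-60) = 360 ≠ 0, so XY and XZ are not parallel and the points are not collinear.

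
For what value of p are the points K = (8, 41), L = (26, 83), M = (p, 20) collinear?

-1

Collinearity: (M − K) must be parallel to (L − K) = (18, 42).
Cross-multiplying the components: (p − 8)·(42) = (-21)·(18).
Solving gives p = -1.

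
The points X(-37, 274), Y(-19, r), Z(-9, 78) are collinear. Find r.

148

Collinearity: (Y − X) must be parallel to (Z − X) = (28, -196).
Cross-multiplying the components: (r − 274)·(28) = (18)·(-196).
Solving gives r = 148.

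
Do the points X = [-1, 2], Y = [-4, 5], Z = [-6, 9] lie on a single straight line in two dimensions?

XY = (-3, 3), XZ = (-5, 7).
If collinear, XZ would be a scalar multiple of XY. But (-3)·(7) ≠ (3)·(-5) (difference -6), so they are not parallel; the points are not collinear.

No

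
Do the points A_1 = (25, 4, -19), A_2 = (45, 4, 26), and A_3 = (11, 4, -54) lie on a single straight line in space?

No

A_1A_2 = (20, 0, 45), A_1A_3 = (-14, 0, -35).
A_1A_2 × A_1A_3 = (0, 70, 0).
The cross product is nonzero, so the points do not lie on one line.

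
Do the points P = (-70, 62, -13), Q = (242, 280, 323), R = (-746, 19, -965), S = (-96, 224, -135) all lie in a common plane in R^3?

Yes

A normal to the plane through P, Q, R is n = PQ × PR = (-193088, 69888, 133952).
The plane has equation n·X = 16107840. For S: n·S = 16107840.
Equal, so S lies in the plane and all four are coplanar.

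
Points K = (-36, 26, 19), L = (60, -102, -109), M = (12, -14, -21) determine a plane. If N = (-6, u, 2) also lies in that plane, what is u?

9

A normal to the plane is n = KL × KM = (0, -2304, 2304).
N lies in the plane iff n · KN = 0.
This gives (-2304)u + (20736) = 0, so u = 9.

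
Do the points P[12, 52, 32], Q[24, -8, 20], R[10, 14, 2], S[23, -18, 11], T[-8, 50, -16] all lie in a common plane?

The plane through P, Q, R has normal n = PQ × PR = (1344, 384, -576) and equation n·X = 17664.
Checking the remaining points: n·S = 17664, n·T = 17664.
All equal 17664, so all 5 points lie in one plane.

Yes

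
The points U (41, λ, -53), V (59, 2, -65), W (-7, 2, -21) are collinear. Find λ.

2

Collinearity requires UV × UW = 0; each component is linear in λ.
The x-component gives (-44)λ + (88) = 0, so λ = 2.
The remaining components then also vanish.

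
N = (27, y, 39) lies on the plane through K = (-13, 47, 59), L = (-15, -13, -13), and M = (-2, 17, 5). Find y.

79

The plane through K, L, M has equation 1080x − 900y + 720z = -13860.
Substituting N: (-900)y + (57240) = -13860, so y = 79.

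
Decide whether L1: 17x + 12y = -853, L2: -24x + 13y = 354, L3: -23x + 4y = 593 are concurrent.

No

Lines aᵢx + bᵢy = cᵢ with pairwise distinct directions are concurrent exactly when det[aᵢ bᵢ cᵢ] = 0.
Here the determinant is 6902.
Nonzero, so no common point exists.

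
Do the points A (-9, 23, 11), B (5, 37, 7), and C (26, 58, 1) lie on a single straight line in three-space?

AB = (14, 14, -4), AC = (35, 35, -10).
Each component of AC is 5/2 times the corresponding component of AB, so AC = 5/2·AB and the points are collinear.

Yes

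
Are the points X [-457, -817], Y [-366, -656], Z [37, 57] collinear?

Yes

XY = (91, 161), XZ = (494, 874).
Twice the signed area of △XYZ is (91)(874) − (161)(494) = 0.
The triangle is degenerate (zero area), so the points are collinear.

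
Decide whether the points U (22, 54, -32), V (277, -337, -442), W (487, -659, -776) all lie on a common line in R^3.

UV = (255, -391, -410), UW = (465, -713, -744).
UV × UW = (-1426, -930, 0).
The cross product is nonzero, so the points do not lie on one line.

No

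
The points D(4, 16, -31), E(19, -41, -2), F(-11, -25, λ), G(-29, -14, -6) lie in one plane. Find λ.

-4

The points are coplanar iff DE · (DF × DG) = 0.
Expanding, this is linear in λ: (2331)λ + (9324) = 0.
So λ = -4.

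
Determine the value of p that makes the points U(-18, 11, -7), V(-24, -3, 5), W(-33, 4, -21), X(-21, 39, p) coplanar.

-56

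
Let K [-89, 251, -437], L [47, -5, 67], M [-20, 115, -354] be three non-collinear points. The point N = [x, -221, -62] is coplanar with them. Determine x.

Coplanarity requires KL · (KM × KN) = 0.
KL = (136, -256, 504), KM = (69, -136, 83); the triple product is linear in x with coefficient 47296 and constant term -7188992.
Setting it to zero: x = 152.

152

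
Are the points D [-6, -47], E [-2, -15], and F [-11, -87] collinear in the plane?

Yes

DE = (4, 32), DF = (-5, -40).
Twice the signed area of △DEF is (4)(-40) − (32)(-5) = 0.
The triangle is degenerate (zero area), so the points are collinear.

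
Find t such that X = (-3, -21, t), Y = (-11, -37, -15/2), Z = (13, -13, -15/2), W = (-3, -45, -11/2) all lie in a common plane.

The points are coplanar iff XY · (XZ × XW) = 0.
Expanding, this is linear in t: (384)t + (3264) = 0.
So t = -17/2.

-17/2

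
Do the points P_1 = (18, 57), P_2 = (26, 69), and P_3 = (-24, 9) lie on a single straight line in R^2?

No

P_1P_2 = (8, 12), P_1P_3 = (-42, -48).
det[P_1P_2; P_1P_3] = (8)(-48) − (12)(-42) = 120.
The determinant is nonzero, so they are not collinear.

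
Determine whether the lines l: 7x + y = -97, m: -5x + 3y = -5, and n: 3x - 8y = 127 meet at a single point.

Yes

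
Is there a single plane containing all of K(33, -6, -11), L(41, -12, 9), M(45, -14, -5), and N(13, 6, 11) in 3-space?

Yes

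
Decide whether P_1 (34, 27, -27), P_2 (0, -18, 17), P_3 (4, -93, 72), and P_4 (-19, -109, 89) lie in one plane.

No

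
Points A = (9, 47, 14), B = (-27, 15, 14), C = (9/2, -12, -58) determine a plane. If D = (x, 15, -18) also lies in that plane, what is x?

1/2

A normal to the plane is n = AB × AC = (2304, -2592, 1980).
D lies in the plane iff n · AD = 0.
This gives (2304)x + (-1152) = 0, so x = 1/2.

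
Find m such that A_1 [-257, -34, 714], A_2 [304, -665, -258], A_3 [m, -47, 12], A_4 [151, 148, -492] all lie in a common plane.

Coplanarity ⇔ det[A_1A_2; A_1A_3; A_1A_4] = 0.
Expanding, this is linear in m: (-937890)m + (15006240) = 0.
So m = 16.

16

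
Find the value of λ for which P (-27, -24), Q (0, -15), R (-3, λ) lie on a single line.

-16

The three points are collinear iff det[PQ; PR] = 0.
This determinant is linear in λ: (27)λ + (432) = 0, so λ = -16.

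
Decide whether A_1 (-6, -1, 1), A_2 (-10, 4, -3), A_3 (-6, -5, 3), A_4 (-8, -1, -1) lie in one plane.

The four points are coplanar iff the 3×3 determinant with rows A_1A_2, A_1A_3, A_1A_4 is zero.
Rows: (-4, 5, -4), (0, -4, 2), (-2, 0, -2).
Expanding along the first row: (-4)(8) − (5)(4) + (-4)(-8) = -20.
Nonzero ⇒ not coplanar.

No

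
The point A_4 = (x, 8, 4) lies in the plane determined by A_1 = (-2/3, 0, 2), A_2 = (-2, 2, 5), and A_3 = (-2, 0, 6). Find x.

-8/3

Coplanarity requires A_1A_2 · (A_1A_3 × A_1A_4) = 0.
A_1A_2 = (-4/3, 2, 3), A_1A_3 = (-4/3, 0, 4); the triple product is linear in x with coefficient 8 and constant term 64/3.
Setting it to zero: x = -8/3.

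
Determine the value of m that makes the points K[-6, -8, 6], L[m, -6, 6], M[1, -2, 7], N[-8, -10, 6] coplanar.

Coplanarity ⇔ det[KL; KM; KN] = 0.
Expanding, this is linear in m: (2)m + (8) = 0.
So m = -4.

-4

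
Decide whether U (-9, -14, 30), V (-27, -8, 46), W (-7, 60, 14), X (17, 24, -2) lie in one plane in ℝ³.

A normal to the plane through U, V, W is n = UV × UW = (-1280, -256, -1344).
The plane has equation n·P = -25216. For X: n·X = -25216.
Equal, so X lies in the plane and all four are coplanar.

Yes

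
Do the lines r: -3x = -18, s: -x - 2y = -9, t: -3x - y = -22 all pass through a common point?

No

Intersecting r and s: solving the 2×2 system gives (x, y) = (6, 3/2).
Substitute into t: (-3)(6) + (-1)(3/2) = -39/2.
But t requires -22 ≠ -39/2, so the three lines have no common point.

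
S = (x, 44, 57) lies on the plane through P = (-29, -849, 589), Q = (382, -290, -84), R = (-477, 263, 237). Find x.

-69

The plane through P, Q, R has equation 551608x + 446176y + 707464z = 21896240.
Substituting S: (551608)x + (59957192) = 21896240, so x = -69.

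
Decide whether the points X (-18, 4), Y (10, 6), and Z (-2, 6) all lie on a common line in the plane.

XY = (28, 2), XZ = (16, 2).
det[XY; XZ] = (28)(2) − (2)(16) = 24.
The determinant is nonzero, so they are not collinear.

No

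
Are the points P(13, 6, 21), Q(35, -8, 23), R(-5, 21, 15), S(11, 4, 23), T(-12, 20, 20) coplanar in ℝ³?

No

The plane through P, Q, R has normal n = PQ × PR = (54, 96, 78) and equation n·X = 2916.
Checking the remaining points: n·S = 2772, n·T = 2832.
Since n·S = 2772 ≠ 2916, S is off the plane and the points are not all coplanar.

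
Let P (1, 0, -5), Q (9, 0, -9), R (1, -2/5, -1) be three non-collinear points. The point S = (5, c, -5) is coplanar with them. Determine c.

The plane through P, Q, R has equation −(8/5)x − 32y − (16/5)z = 72/5.
Substituting S: (-32)c + (8) = 72/5, so c = -1/5.

-1/5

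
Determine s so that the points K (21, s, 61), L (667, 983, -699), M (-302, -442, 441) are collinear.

33

Collinearity requires KL × KM = 0; each component is linear in s.
The x-component gives (-1140)s + (37620) = 0, so s = 33.
The remaining components then also vanish.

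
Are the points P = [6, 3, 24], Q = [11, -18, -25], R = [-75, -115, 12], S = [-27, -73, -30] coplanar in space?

Yes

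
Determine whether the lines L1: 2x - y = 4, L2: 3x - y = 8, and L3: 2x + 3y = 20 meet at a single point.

Intersecting L1 and L2: solving the 2×2 system gives (x, y) = (4, 4).
Substitute into L3: (2)(4) + (3)(4) = 20.
This equals 20, so (4, 4) lies on all three lines and they are concurrent.

Yes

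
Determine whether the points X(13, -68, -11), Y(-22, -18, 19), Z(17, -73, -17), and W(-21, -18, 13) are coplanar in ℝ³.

Yes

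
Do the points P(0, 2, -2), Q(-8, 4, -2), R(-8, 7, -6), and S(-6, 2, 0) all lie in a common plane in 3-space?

Yes

A normal to the plane through P, Q, R is n = PQ × PR = (-8, -32, -24).
The plane has equation n·X = -16. For S: n·S = -16.
Equal, so S lies in the plane and all four are coplanar.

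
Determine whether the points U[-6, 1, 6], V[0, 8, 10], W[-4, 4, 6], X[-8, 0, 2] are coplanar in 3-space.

Yes

The four points are coplanar iff the 3×3 determinant with rows UV, UW, UX is zero.
Rows: (6, 7, 4), (2, 3, 0), (-2, -1, -4).
Expanding along the first row: (6)(-12) − (7)(-8) + (4)(4) = 0.
Zero determinant ⇒ coplanar.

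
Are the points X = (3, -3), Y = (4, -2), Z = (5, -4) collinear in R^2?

No

XY = (1, 1), XZ = (2, -1).
det[XY; XZ] = (1)(-1) − (1)(2) = -3.
The determinant is nonzero, so they are not collinear.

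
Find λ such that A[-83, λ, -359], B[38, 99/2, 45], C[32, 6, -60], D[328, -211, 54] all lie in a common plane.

The points are coplanar iff AB · (AC × AD) = 0.
Expanding, this is linear in λ: (30396)λ + (866286) = 0.
So λ = -57/2.

-57/2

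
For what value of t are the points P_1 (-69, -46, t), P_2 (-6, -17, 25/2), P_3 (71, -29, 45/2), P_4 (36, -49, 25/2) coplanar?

Coplanarity ⇔ det[P_1P_2; P_1P_3; P_1P_4] = 0.
Expanding, this is linear in t: (1960)t + (7840) = 0.
So t = -4.

-4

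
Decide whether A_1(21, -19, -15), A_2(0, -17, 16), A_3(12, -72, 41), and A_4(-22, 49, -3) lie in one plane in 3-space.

No

The four points are coplanar iff the 3×3 determinant with rows A_1A_2, A_1A_3, A_1A_4 is zero.
Rows: (-21, 2, 31), (-9, -53, 56), (-43, 68, 12).
Expanding along the first row: (-21)(-4444) − (2)(2300) + (31)(-2891) = -897.
Nonzero ⇒ not coplanar.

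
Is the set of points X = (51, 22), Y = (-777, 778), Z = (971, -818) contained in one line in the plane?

XY = (-828, 756), XZ = (920, -840).
det[XY; XZ] = (-828)(-840) − (756)(920) = 0.
The determinant is zero, so the points are collinear.

Yes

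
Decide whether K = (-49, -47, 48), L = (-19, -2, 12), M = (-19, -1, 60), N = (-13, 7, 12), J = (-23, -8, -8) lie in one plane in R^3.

The plane through K, L, M has normal n = KL × KM = (2196, -1440, 30) and equation n·P = -38484.
Checking the remaining points: n·N = -38268, n·J = -39228.
Since n·N = -38268 ≠ -38484, N is off the plane and the points are not all coplanar.

No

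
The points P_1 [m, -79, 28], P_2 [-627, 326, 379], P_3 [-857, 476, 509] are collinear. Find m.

Direction P_2P_3 = (-230, 150, 130). From the y-coordinate of P_1, the parameter along the line is τ = (-79 − 326)/150 = -27/10.
Then m = (-627) + (-27/10)·(-230) = -6.

-6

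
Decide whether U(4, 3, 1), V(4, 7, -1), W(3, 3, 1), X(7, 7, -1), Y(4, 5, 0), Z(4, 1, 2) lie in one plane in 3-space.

The plane through U, V, W has normal n = UV × UW = (0, 2, 4) and equation n·P = 10.
Checking the remaining points: n·X = 10, n·Y = 10, n·Z = 10.
All equal 10, so all 6 points lie in one plane.

Yes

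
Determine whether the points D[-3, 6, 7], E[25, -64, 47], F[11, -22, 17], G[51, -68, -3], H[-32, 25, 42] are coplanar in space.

Yes

The plane through D, E, F has normal n = DE × DF = (420, 280, 196) and equation n·P = 1792.
Checking the remaining points: n·G = 1792, n·H = 1792.
All equal 1792, so all 5 points lie in one plane.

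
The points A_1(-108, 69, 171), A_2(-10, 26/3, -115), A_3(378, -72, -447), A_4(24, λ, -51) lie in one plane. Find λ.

20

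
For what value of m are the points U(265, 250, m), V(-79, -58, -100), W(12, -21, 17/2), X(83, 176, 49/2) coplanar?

483/2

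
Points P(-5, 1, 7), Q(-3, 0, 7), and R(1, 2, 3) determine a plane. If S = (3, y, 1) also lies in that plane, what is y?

3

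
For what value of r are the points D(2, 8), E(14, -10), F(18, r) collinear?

Collinearity: (F − D) must be parallel to (E − D) = (12, -18).
Cross-multiplying the components: (r − 8)·(12) = (16)·(-18).
Solving gives r = -16.

-16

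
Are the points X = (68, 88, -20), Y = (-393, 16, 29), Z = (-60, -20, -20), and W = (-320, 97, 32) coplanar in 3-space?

The four points are coplanar iff the 3×3 determinant with rows XY, XZ, XW is zero.
Rows: (-461, -72, 49), (-128, -108, 0), (-388, 9, 52).
Expanding along the first row: (-461)(-5616) − (-72)(-6656) + (49)(-43056) = 0.
Zero determinant ⇒ coplanar.

Yes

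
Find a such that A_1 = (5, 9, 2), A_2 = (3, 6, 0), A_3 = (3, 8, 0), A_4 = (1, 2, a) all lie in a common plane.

-2

Coplanarity ⇔ det[A_1A_2; A_1A_3; A_1A_4] = 0.
Expanding, this is linear in a: (-4)a + (-8) = 0.
So a = -2.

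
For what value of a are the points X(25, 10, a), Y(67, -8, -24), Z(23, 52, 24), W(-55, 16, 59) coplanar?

8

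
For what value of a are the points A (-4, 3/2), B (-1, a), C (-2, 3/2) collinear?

3/2

The three points are collinear iff det[AB; AC] = 0.
This determinant is linear in a: (-2)a + (3) = 0, so a = 3/2.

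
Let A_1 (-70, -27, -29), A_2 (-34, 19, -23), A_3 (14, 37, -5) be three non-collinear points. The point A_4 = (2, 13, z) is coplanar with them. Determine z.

A normal to the plane is n = A_1A_2 × A_1A_3 = (720, -360, -1560).
A_4 lies in the plane iff n · A_1A_4 = 0.
This gives (-1560)z + (-7800) = 0, so z = -5.

-5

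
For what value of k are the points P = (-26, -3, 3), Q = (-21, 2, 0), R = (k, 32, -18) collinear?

Direction PQ = (5, 5, -3). From the y-coordinate of R, the parameter along the line is τ = (32 − (-3))/5 = 7.
Then k = (-26) + 7·(5) = 9.

9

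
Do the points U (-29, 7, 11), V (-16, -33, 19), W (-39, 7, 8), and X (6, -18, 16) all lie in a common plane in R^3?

With U as base: UV = (13, -40, 8), UW = (-10, 0, -3), UX = (35, -25, 5).
UW × UX = (-75, -55, 250).
UV · (UW × UX) = 3225.
Since 3225 ≠ 0, the four points are not coplanar.

No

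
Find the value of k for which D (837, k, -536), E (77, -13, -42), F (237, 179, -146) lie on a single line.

Direction EF = (160, 192, -104). From the x-coordinate of D, the parameter along the line is τ = (837 − 77)/160 = 19/4.
Then k = (-13) + 19/4·(192) = 899.

899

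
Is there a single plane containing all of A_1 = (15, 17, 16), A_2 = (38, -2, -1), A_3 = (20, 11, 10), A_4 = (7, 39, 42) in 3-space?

No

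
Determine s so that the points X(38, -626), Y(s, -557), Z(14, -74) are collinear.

35

The three points are collinear iff det[XY; XZ] = 0.
This determinant is linear in s: (552)s + (-19320) = 0, so s = 35.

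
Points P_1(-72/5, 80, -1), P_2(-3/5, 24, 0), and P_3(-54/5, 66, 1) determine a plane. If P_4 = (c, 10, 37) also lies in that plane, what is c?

6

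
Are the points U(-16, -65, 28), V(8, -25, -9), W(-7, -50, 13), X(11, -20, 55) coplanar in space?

Yes

A normal to the plane through U, V, W is n = UV × UW = (-45, 27, 0).
The plane has equation n·P = -1035. For X: n·X = -1035.
Equal, so X lies in the plane and all four are coplanar.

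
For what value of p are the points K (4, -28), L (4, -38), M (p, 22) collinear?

4

The three points are collinear iff det[KL; KM] = 0.
This determinant is linear in p: (10)p + (-40) = 0, so p = 4.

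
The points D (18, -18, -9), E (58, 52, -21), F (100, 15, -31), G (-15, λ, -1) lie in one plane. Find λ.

5

Normal to plane DEF: n = (-1144, -104, -4420); plane equation n·P = 21060.
Requiring n·G = 21060: (-104)λ + (21580) = 21060.
So λ = 5.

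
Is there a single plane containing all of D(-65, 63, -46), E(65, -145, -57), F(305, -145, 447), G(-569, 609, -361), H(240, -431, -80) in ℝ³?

No

The plane through D, E, F has normal n = DE × DF = (-104832, -68160, 49920) and equation n·P = 223680.
Checking the remaining points: n·G = 118848, n·H = 223680.
Since n·G = 118848 ≠ 223680, G is off the plane and the points are not all coplanar.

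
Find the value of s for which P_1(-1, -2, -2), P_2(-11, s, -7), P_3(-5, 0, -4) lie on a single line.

Collinearity requires P_1P_2 × P_1P_3 = 0; each component is linear in s.
The x-component gives (-2)s + (6) = 0, so s = 3.
The remaining components then also vanish.

3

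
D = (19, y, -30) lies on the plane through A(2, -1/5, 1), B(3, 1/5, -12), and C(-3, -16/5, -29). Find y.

43/5

The plane through A, B, C has equation −51x + 95y − 1z = -122.
Substituting D: (95)y + (-939) = -122, so y = 43/5.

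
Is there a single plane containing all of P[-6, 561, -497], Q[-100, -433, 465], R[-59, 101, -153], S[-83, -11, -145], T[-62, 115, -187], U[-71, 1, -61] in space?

The plane through P, Q, R has normal n = PQ × PR = (100584, -18650, -9442) and equation n·X = -6373480.
Checking the remaining points: n·S = -6774232, n·T = -6615304, n·U = -6584152.
Since n·S = -6774232 ≠ -6373480, S is off the plane and the points are not all coplanar.

No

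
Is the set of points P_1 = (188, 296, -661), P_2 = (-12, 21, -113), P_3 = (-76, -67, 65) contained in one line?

P_1P_2 = (-200, -275, 548), P_1P_3 = (-264, -363, 726).
P_1P_2 × P_1P_3 = (-726, 528, 0).
The cross product is nonzero, so the points do not lie on one line.

No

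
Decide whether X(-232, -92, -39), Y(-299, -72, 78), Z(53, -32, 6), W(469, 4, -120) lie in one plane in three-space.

A normal to the plane through X, Y, Z is n = XY × XZ = (-6120, 36360, -9720).
The plane has equation n·P = -1546200. For W: n·W = -1558440.
-1558440 ≠ -1546200, so W is off the plane.

No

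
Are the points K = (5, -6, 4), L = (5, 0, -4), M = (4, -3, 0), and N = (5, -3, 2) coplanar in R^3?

No

A normal to the plane through K, L, M is n = KL × KM = (0, 8, 6).
The plane has equation n·P = -24. For N: n·N = -12.
-12 ≠ -24, so N is off the plane.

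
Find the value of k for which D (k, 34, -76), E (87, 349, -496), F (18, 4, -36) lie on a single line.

24

Direction EF = (-69, -345, 460). From the y-coordinate of D, the parameter along the line is τ = (34 − 349)/(-345) = 21/23.
Then k = 87 + 21/23·(-69) = 24.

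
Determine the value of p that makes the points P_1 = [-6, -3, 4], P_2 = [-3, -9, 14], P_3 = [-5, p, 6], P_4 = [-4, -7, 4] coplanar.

Normal to plane P_1P_2P_4: n = (40, 20, 0); plane equation n·P = -300.
Requiring n·P_3 = -300: (20)p + (-200) = -300.
So p = -5.

-5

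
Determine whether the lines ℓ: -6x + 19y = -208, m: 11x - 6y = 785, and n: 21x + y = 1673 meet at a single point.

Yes

Lines aᵢx + bᵢy = cᵢ with pairwise distinct directions are concurrent exactly when det[aᵢ bᵢ cᵢ] = 0.
Here the determinant is 0.
It vanishes, so the lines are concurrent at (79, 14).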